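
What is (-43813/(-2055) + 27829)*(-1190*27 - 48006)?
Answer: -1528792082496/685 ≈ -2.2318e+9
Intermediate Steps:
(-43813/(-2055) + 27829)*(-1190*27 - 48006) = (-43813*(-1/2055) + 27829)*(-32130 - 48006) = (43813/2055 + 27829)*(-80136) = (57232408/2055)*(-80136) = -1528792082496/685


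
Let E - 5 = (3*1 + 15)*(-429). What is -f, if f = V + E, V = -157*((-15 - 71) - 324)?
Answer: -56653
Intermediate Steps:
V = 64370 (V = -157*(-86 - 324) = -157*(-410) = 64370)
E = -7717 (E = 5 + (3*1 + 15)*(-429) = 5 + (3 + 15)*(-429) = 5 + 18*(-429) = 5 - 7722 = -7717)
f = 56653 (f = 64370 - 7717 = 56653)
-f = -1*56653 = -56653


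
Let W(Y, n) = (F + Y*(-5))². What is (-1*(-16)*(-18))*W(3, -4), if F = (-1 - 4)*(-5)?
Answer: -28800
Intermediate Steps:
F = 25 (F = -5*(-5) = 25)
W(Y, n) = (25 - 5*Y)² (W(Y, n) = (25 + Y*(-5))² = (25 - 5*Y)²)
(-1*(-16)*(-18))*W(3, -4) = (-1*(-16)*(-18))*(25*(-5 + 3)²) = (16*(-18))*(25*(-2)²) = -7200*4 = -288*100 = -28800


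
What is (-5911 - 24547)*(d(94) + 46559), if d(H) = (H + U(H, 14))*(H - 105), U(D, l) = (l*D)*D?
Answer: 40058940302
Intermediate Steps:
U(D, l) = l*D² (U(D, l) = (D*l)*D = l*D²)
d(H) = (-105 + H)*(H + 14*H²) (d(H) = (H + 14*H²)*(H - 105) = (H + 14*H²)*(-105 + H) = (-105 + H)*(H + 14*H²))
(-5911 - 24547)*(d(94) + 46559) = (-5911 - 24547)*(94*(-105 - 1469*94 + 14*94²) + 46559) = -30458*(94*(-105 - 138086 + 14*8836) + 46559) = -30458*(94*(-105 - 138086 + 123704) + 46559) = -30458*(94*(-14487) + 46559) = -30458*(-1361778 + 46559) = -30458*(-1315219) = 40058940302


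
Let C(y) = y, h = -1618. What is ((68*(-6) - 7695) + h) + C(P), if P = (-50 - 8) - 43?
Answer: -9822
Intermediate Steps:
P = -101 (P = -58 - 43 = -101)
((68*(-6) - 7695) + h) + C(P) = ((68*(-6) - 7695) - 1618) - 101 = ((-408 - 7695) - 1618) - 101 = (-8103 - 1618) - 101 = -9721 - 101 = -9822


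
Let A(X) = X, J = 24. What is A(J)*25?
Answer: 600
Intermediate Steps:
A(J)*25 = 24*25 = 600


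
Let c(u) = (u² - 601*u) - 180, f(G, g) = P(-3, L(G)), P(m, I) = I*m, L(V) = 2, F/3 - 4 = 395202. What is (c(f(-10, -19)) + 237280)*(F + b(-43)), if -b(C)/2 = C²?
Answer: 284537784640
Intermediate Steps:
F = 1185618 (F = 12 + 3*395202 = 12 + 1185606 = 1185618)
f(G, g) = -6 (f(G, g) = 2*(-3) = -6)
c(u) = -180 + u² - 601*u
b(C) = -2*C²
(c(f(-10, -19)) + 237280)*(F + b(-43)) = ((-180 + (-6)² - 601*(-6)) + 237280)*(1185618 - 2*(-43)²) = ((-180 + 36 + 3606) + 237280)*(1185618 - 2*1849) = (3462 + 237280)*(1185618 - 3698) = 240742*1181920 = 284537784640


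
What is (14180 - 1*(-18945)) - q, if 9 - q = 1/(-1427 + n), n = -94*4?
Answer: 59708147/1803 ≈ 33116.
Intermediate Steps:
n = -376
q = 16228/1803 (q = 9 - 1/(-1427 - 376) = 9 - 1/(-1803) = 9 - 1*(-1/1803) = 9 + 1/1803 = 16228/1803 ≈ 9.0005)
(14180 - 1*(-18945)) - q = (14180 - 1*(-18945)) - 1*16228/1803 = (14180 + 18945) - 16228/1803 = 33125 - 16228/1803 = 59708147/1803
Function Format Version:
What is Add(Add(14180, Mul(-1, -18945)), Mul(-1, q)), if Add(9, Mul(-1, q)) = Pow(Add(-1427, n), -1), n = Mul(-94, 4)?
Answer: Rational(59708147, 1803) ≈ 33116.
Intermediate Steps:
n = -376
q = Rational(16228, 1803) (q = Add(9, Mul(-1, Pow(Add(-1427, -376), -1))) = Add(9, Mul(-1, Pow(-1803, -1))) = Add(9, Mul(-1, Rational(-1, 1803))) = Add(9, Rational(1, 1803)) = Rational(16228, 1803) ≈ 9.0005)
Add(Add(14180, Mul(-1, -18945)), Mul(-1, q)) = Add(Add(14180, Mul(-1, -18945)), Mul(-1, Rational(16228, 1803))) = Add(Add(14180, 18945), Rational(-16228, 1803)) = Add(33125, Rational(-16228, 1803)) = Rational(59708147, 1803)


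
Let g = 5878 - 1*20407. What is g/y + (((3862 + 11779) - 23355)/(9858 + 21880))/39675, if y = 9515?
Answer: -261358071758/171161957175 ≈ -1.5270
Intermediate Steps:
g = -14529 (g = 5878 - 20407 = -14529)
g/y + (((3862 + 11779) - 23355)/(9858 + 21880))/39675 = -14529/9515 + (((3862 + 11779) - 23355)/(9858 + 21880))/39675 = -14529*1/9515 + ((15641 - 23355)/31738)*(1/39675) = -14529/9515 - 7714*1/31738*(1/39675) = -14529/9515 - 551/2267*1/39675 = -14529/9515 - 551/89943225 = -261358071758/171161957175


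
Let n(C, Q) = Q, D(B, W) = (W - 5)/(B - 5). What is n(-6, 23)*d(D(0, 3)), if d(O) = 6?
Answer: 138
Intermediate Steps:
D(B, W) = (-5 + W)/(-5 + B)
n(-6, 23)*d(D(0, 3)) = 23*6 = 138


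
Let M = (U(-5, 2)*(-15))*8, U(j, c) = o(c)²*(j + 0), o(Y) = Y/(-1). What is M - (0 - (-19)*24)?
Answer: 1944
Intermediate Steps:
o(Y) = -Y (o(Y) = Y*(-1) = -Y)
U(j, c) = j*c² (U(j, c) = (-c)²*(j + 0) = c²*j = j*c²)
M = 2400 (M = (-5*2²*(-15))*8 = (-5*4*(-15))*8 = -20*(-15)*8 = 300*8 = 2400)
M - (0 - (-19)*24) = 2400 - (0 - (-19)*24) = 2400 - (0 - 19*(-24)) = 2400 - (0 + 456) = 2400 - 1*456 = 2400 - 456 = 1944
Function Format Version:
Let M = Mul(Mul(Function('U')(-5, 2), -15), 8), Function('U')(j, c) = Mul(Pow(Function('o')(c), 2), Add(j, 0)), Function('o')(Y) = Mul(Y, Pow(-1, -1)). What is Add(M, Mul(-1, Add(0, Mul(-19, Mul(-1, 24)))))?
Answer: 1944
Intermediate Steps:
Function('o')(Y) = Mul(-1, Y) (Function('o')(Y) = Mul(Y, -1) = Mul(-1, Y))
Function('U')(j, c) = Mul(j, Pow(c, 2)) (Function('U')(j, c) = Mul(Pow(Mul(-1, c), 2), Add(j, 0)) = Mul(Pow(c, 2), j) = Mul(j, Pow(c, 2)))
M = 2400 (M = Mul(Mul(Mul(-5, Pow(2, 2)), -15), 8) = Mul(Mul(Mul(-5, 4), -15), 8) = Mul(Mul(-20, -15), 8) = Mul(300, 8) = 2400)
Add(M, Mul(-1, Add(0, Mul(-19, Mul(-1, 24))))) = Add(2400, Mul(-1, Add(0, Mul(-19, Mul(-1, 24))))) = Add(2400, Mul(-1, Add(0, Mul(-19, -24)))) = Add(2400, Mul(-1, Add(0, 456))) = Add(2400, Mul(-1, 456)) = Add(2400, -456) = 1944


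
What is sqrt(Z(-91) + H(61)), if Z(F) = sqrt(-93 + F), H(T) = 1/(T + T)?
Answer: sqrt(122 + 29768*I*sqrt(46))/122 ≈ 2.6051 + 2.6035*I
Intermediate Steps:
H(T) = 1/(2*T)
sqrt(Z(-91) + H(61)) = sqrt(sqrt(-93 - 91) + (1/2)/61) = sqrt(sqrt(-184) + (1/2)*(1/61)) = sqrt(2*I*sqrt(46) + 1/122) = sqrt(1/122 + 2*I*sqrt(46))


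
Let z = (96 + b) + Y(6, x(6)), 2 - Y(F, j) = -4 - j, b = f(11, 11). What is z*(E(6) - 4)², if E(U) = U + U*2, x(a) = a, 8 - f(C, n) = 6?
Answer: 21560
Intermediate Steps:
f(C, n) = 2 (f(C, n) = 8 - 1*6 = 8 - 6 = 2)
b = 2
Y(F, j) = 6 + j (Y(F, j) = 2 - (-4 - j) = 2 + (4 + j) = 6 + j)
E(U) = 3*U (E(U) = U + 2*U = 3*U)
z = 110 (z = (96 + 2) + (6 + 6) = 98 + 12 = 110)
z*(E(6) - 4)² = 110*(3*6 - 4)² = 110*(18 - 4)² = 110*14² = 110*196 = 21560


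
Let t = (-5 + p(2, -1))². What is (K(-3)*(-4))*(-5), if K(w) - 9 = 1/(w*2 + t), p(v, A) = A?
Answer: 542/3 ≈ 180.67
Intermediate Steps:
t = 36 (t = (-5 - 1)² = (-6)² = 36)
K(w) = 9 + 1/(36 + 2*w) (K(w) = 9 + 1/(w*2 + 36) = 9 + 1/(2*w + 36) = 9 + 1/(36 + 2*w))
(K(-3)*(-4))*(-5) = (((325 + 18*(-3))/(2*(18 - 3)))*(-4))*(-5) = (((½)*(325 - 54)/15)*(-4))*(-5) = (((½)*(1/15)*271)*(-4))*(-5) = ((271/30)*(-4))*(-5) = -542/15*(-5) = 542/3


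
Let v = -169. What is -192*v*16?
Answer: 519168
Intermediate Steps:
-192*v*16 = -192*(-169)*16 = 32448*16 = 519168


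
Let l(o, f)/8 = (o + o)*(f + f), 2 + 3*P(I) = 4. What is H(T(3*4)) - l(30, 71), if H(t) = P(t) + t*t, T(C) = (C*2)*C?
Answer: 44354/3 ≈ 14785.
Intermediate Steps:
P(I) = ⅔ (P(I) = -⅔ + (⅓)*4 = -⅔ + 4/3 = ⅔)
l(o, f) = 32*f*o (l(o, f) = 8*((o + o)*(f + f)) = 8*((2*o)*(2*f)) = 8*(4*f*o) = 32*f*o)
T(C) = 2*C² (T(C) = (2*C)*C = 2*C²)
H(t) = ⅔ + t² (H(t) = ⅔ + t*t = ⅔ + t²)
H(T(3*4)) - l(30, 71) = (⅔ + (2*(3*4)²)²) - 32*71*30 = (⅔ + (2*12²)²) - 1*68160 = (⅔ + (2*144)²) - 68160 = (⅔ + 288²) - 68160 = (⅔ + 82944) - 68160 = 248834/3 - 68160 = 44354/3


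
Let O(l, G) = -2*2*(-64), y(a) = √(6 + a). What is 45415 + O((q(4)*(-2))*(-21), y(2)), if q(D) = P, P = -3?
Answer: 45671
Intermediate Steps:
q(D) = -3
O(l, G) = 256 (O(l, G) = -4*(-64) = 256)
45415 + O((q(4)*(-2))*(-21), y(2)) = 45415 + 256 = 45671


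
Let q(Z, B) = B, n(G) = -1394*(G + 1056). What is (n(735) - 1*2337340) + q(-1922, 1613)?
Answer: -4832381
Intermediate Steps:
n(G) = -1472064 - 1394*G (n(G) = -1394*(1056 + G) = -1472064 - 1394*G)
(n(735) - 1*2337340) + q(-1922, 1613) = ((-1472064 - 1394*735) - 1*2337340) + 1613 = ((-1472064 - 1024590) - 2337340) + 1613 = (-2496654 - 2337340) + 1613 = -4833994 + 1613 = -4832381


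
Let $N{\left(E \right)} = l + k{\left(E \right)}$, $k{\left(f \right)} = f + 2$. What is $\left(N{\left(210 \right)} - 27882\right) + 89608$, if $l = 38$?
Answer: $61976$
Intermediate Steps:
$k{\left(f \right)} = 2 + f$
$N{\left(E \right)} = 40 + E$ ($N{\left(E \right)} = 38 + \left(2 + E\right) = 40 + E$)
$\left(N{\left(210 \right)} - 27882\right) + 89608 = \left(\left(40 + 210\right) - 27882\right) + 89608 = \left(250 - 27882\right) + 89608 = -27632 + 89608 = 61976$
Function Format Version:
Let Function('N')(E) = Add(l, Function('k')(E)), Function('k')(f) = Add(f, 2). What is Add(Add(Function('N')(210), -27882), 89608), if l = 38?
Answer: 61976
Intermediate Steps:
Function('k')(f) = Add(2, f)
Function('N')(E) = Add(40, E) (Function('N')(E) = Add(38, Add(2, E)) = Add(40, E))
Add(Add(Function('N')(210), -27882), 89608) = Add(Add(Add(40, 210), -27882), 89608) = Add(Add(250, -27882), 89608) = Add(-27632, 89608) = 61976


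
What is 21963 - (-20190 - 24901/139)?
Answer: 5884168/139 ≈ 42332.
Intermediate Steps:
21963 - (-20190 - 24901/139) = 21963 - 1*(-2831311/139) = 21963 + 2831311/139 = 5884168/139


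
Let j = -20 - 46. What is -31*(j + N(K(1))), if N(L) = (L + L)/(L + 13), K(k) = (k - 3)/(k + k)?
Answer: 12307/6 ≈ 2051.2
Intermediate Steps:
K(k) = (-3 + k)/(2*k) (K(k) = (-3 + k)/((2*k)) = (-3 + k)*(1/(2*k)) = (-3 + k)/(2*k))
N(L) = 2*L/(13 + L) (N(L) = (2*L)/(13 + L) = 2*L/(13 + L))
j = -66
-31*(j + N(K(1))) = -31*(-66 + 2*((½)*(-3 + 1)/1)/(13 + (½)*(-3 + 1)/1)) = -31*(-66 + 2*((½)*1*(-2))/(13 + (½)*1*(-2))) = -31*(-66 + 2*(-1)/(13 - 1)) = -31*(-66 + 2*(-1)/12) = -31*(-66 + 2*(-1)*(1/12)) = -31*(-66 - ⅙) = -31*(-397/6) = 12307/6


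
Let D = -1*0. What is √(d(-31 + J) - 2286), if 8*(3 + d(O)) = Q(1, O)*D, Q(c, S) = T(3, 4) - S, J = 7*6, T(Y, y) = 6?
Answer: I*√2289 ≈ 47.844*I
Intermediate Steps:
J = 42
D = 0
Q(c, S) = 6 - S
d(O) = -3 (d(O) = -3 + ((6 - O)*0)/8 = -3 + (⅛)*0 = -3 + 0 = -3)
√(d(-31 + J) - 2286) = √(-3 - 2286) = √(-2289) = I*√2289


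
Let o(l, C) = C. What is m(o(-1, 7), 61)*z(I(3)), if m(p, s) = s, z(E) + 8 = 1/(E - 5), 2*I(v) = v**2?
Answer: -610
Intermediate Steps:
I(v) = v**2/2
z(E) = -8 + 1/(-5 + E) (z(E) = -8 + 1/(E - 5) = -8 + 1/(-5 + E))
m(o(-1, 7), 61)*z(I(3)) = 61*((41 - 4*3**2)/(-5 + (1/2)*3**2)) = 61*((41 - 4*9)/(-5 + (1/2)*9)) = 61*((41 - 8*9/2)/(-5 + 9/2)) = 61*((41 - 36)/(-1/2)) = 61*(-2*5) = 61*(-10) = -610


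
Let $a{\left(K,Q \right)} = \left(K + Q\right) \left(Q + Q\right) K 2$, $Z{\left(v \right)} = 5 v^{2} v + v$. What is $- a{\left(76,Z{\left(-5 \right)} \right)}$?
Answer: $-106102080$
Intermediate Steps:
$Z{\left(v \right)} = v + 5 v^{3}$ ($Z{\left(v \right)} = 5 v^{3} + v = v + 5 v^{3}$)
$a{\left(K,Q \right)} = 4 K Q \left(K + Q\right)$ ($a{\left(K,Q \right)} = \left(K + Q\right) 2 Q K 2 = 2 Q \left(K + Q\right) K 2 = 2 K Q \left(K + Q\right) 2 = 4 K Q \left(K + Q\right)$)
$- a{\left(76,Z{\left(-5 \right)} \right)} = - 4 \cdot 76 \left(-5 + 5 \left(-5\right)^{3}\right) \left(76 + \left(-5 + 5 \left(-5\right)^{3}\right)\right) = - 4 \cdot 76 \left(-5 + 5 \left(-125\right)\right) \left(76 + \left(-5 + 5 \left(-125\right)\right)\right) = - 4 \cdot 76 \left(-5 - 625\right) \left(76 - 630\right) = - 4 \cdot 76 \left(-630\right) \left(76 - 630\right) = - 4 \cdot 76 \left(-630\right) \left(-554\right) = \left(-1\right) 106102080 = -106102080$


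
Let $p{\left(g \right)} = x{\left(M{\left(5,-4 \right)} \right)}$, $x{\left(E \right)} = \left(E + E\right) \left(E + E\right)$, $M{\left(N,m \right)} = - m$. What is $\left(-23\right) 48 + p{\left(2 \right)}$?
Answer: $-1040$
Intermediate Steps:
$x{\left(E \right)} = 4 E^{2}$ ($x{\left(E \right)} = 2 E 2 E = 4 E^{2}$)
$p{\left(g \right)} = 64$ ($p{\left(g \right)} = 4 \left(\left(-1\right) \left(-4\right)\right)^{2} = 4 \cdot 4^{2} = 4 \cdot 16 = 64$)
$\left(-23\right) 48 + p{\left(2 \right)} = \left(-23\right) 48 + 64 = -1104 + 64 = -1040$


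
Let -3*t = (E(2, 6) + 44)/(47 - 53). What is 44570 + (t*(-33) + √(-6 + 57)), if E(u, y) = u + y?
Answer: 133424/3 + √51 ≈ 44482.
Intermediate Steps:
t = 26/9 (t = -((2 + 6) + 44)/(3*(47 - 53)) = -(8 + 44)/(3*(-6)) = -52*(-1)/(3*6) = -⅓*(-26/3) = 26/9 ≈ 2.8889)
44570 + (t*(-33) + √(-6 + 57)) = 44570 + ((26/9)*(-33) + √(-6 + 57)) = 44570 + (-286/3 + √51) = 133424/3 + √51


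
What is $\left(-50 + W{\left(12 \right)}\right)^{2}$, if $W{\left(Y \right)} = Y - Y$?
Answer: $2500$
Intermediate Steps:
$W{\left(Y \right)} = 0$
$\left(-50 + W{\left(12 \right)}\right)^{2} = \left(-50 + 0\right)^{2} = \left(-50\right)^{2} = 2500$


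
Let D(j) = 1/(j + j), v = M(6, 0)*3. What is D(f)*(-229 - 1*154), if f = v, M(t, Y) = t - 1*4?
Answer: -383/12 ≈ -31.917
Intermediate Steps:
M(t, Y) = -4 + t (M(t, Y) = t - 4 = -4 + t)
v = 6 (v = (-4 + 6)*3 = 2*3 = 6)
f = 6
D(j) = 1/(2*j)
D(f)*(-229 - 1*154) = ((½)/6)*(-229 - 1*154) = ((½)*(⅙))*(-229 - 154) = (1/12)*(-383) = -383/12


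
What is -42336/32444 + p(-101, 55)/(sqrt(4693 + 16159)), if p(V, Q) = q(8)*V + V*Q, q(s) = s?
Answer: -10584/8111 - 6363*sqrt(5213)/10426 ≈ -45.369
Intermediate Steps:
p(V, Q) = 8*V + Q*V (p(V, Q) = 8*V + V*Q = 8*V + Q*V)
-42336/32444 + p(-101, 55)/(sqrt(4693 + 16159)) = -42336/32444 + (-101*(8 + 55))/(sqrt(4693 + 16159)) = -42336*1/32444 + (-101*63)/(sqrt(20852)) = -10584/8111 - 6363*sqrt(5213)/10426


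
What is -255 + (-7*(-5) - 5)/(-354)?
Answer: -15050/59 ≈ -255.08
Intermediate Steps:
-255 + (-7*(-5) - 5)/(-354) = -255 + (35 - 5)*(-1/354) = -255 + 30*(-1/354) = -255 - 5/59 = -15050/59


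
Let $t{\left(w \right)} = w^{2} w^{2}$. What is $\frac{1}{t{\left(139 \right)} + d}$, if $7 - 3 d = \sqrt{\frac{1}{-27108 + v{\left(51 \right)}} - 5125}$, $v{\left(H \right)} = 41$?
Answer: $\frac{15156209009855}{5657828636356961568446} + \frac{i \sqrt{938672570798}}{5657828636356961568446} \approx 2.6788 \cdot 10^{-9} + 1.7124 \cdot 10^{-16} i$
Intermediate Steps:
$t{\left(w \right)} = w^{4}$
$d = \frac{7}{3} - \frac{2 i \sqrt{938672570798}}{81201}$ ($d = \frac{7}{3} - \frac{\sqrt{\frac{1}{-27108 + 41} - 5125}}{3} = \frac{7}{3} - \frac{\sqrt{\frac{1}{-27067} - 5125}}{3} = \frac{7}{3} - \frac{\sqrt{- \frac{1}{27067} - 5125}}{3} = \frac{7}{3} - \frac{\sqrt{- \frac{138718376}{27067}}}{3} = \frac{7}{3} - \frac{\frac{2}{27067} i \sqrt{938672570798}}{3} = \frac{7}{3} - \frac{2 i \sqrt{938672570798}}{81201} \approx 2.3333 - 23.863 i$)
$\frac{1}{t{\left(139 \right)} + d} = \frac{1}{139^{4} + \left(\frac{7}{3} - \frac{2 i \sqrt{938672570798}}{81201}\right)} = \frac{1}{373301041 + \left(\frac{7}{3} - \frac{2 i \sqrt{938672570798}}{81201}\right)} = \frac{1}{\frac{1119903130}{3} - \frac{2 i \sqrt{938672570798}}{81201}}$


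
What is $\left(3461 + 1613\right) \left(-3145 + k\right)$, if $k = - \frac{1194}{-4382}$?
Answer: $- \frac{34960357252}{2191} \approx -1.5956 \cdot 10^{7}$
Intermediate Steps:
$k = \frac{597}{2191}$ ($k = \left(-1194\right) \left(- \frac{1}{4382}\right) = \frac{597}{2191} \approx 0.27248$)
$\left(3461 + 1613\right) \left(-3145 + k\right) = \left(3461 + 1613\right) \left(-3145 + \frac{597}{2191}\right) = 5074 \left(- \frac{6890098}{2191}\right) = - \frac{34960357252}{2191}$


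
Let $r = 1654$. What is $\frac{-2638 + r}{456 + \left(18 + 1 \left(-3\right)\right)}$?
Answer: $- \frac{328}{157} \approx -2.0892$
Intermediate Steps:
$\frac{-2638 + r}{456 + \left(18 + 1 \left(-3\right)\right)} = \frac{-2638 + 1654}{456 + \left(18 + 1 \left(-3\right)\right)} = - \frac{984}{456 + \left(18 - 3\right)} = - \frac{984}{456 + 15} = - \frac{984}{471} = \left(-984\right) \frac{1}{471} = - \frac{328}{157}$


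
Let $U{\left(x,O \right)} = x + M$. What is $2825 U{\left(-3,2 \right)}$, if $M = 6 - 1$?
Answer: $5650$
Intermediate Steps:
$M = 5$
$U{\left(x,O \right)} = 5 + x$ ($U{\left(x,O \right)} = x + 5 = 5 + x$)
$2825 U{\left(-3,2 \right)} = 2825 \left(5 - 3\right) = 2825 \cdot 2 = 5650$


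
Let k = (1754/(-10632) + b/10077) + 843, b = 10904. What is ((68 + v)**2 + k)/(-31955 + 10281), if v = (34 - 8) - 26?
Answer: -97637555393/387020567256 ≈ -0.25228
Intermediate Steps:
v = 0 (v = 26 - 26 = 0)
k = 15069358337/17856444 (k = (1754/(-10632) + 10904/10077) + 843 = (1754*(-1/10632) + 10904*(1/10077)) + 843 = (-877/5316 + 10904/10077) + 843 = 16376045/17856444 + 843 = 15069358337/17856444 ≈ 843.92)
((68 + v)**2 + k)/(-31955 + 10281) = ((68 + 0)**2 + 15069358337/17856444)/(-31955 + 10281) = (68**2 + 15069358337/17856444)/(-21674) = (4624 + 15069358337/17856444)*(-1/21674) = (97637555393/17856444)*(-1/21674) = -97637555393/387020567256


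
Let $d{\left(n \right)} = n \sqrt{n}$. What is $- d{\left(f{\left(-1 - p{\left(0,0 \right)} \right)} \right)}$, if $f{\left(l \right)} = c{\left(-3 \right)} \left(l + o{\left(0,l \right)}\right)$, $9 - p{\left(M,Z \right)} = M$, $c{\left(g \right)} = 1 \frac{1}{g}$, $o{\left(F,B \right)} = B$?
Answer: $- \frac{40 \sqrt{15}}{9} \approx -17.213$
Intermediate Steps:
$c{\left(g \right)} = \frac{1}{g}$
$p{\left(M,Z \right)} = 9 - M$
$f{\left(l \right)} = - \frac{2 l}{3}$ ($f{\left(l \right)} = \frac{l + l}{-3} = - \frac{2 l}{3}$)
$d{\left(n \right)} = n^{\frac{3}{2}}$
$- d{\left(f{\left(-1 - p{\left(0,0 \right)} \right)} \right)} = - \left(- \frac{2 \left(-1 - \left(9 - 0\right)\right)}{3}\right)^{\frac{3}{2}} = - \left(- \frac{2 \left(-1 - \left(9 + 0\right)\right)}{3}\right)^{\frac{3}{2}} = - \left(- \frac{2 \left(-1 - 9\right)}{3}\right)^{\frac{3}{2}} = - \left(\left(- \frac{2}{3}\right) \left(-10\right)\right)^{\frac{3}{2}} = - \left(\frac{20}{3}\right)^{\frac{3}{2}} = - \frac{40 \sqrt{15}}{9}$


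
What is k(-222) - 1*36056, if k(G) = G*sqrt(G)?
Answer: -36056 - 222*I*sqrt(222) ≈ -36056.0 - 3307.7*I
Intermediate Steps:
k(G) = G**(3/2)
k(-222) - 1*36056 = (-222)**(3/2) - 1*36056 = -222*I*sqrt(222) - 36056 = -36056 - 222*I*sqrt(222)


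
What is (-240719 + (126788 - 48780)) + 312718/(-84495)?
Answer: -13748578663/84495 ≈ -1.6271e+5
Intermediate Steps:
(-240719 + (126788 - 48780)) + 312718/(-84495) = (-240719 + 78008) + 312718*(-1/84495) = -162711 - 312718/84495 = -13748578663/84495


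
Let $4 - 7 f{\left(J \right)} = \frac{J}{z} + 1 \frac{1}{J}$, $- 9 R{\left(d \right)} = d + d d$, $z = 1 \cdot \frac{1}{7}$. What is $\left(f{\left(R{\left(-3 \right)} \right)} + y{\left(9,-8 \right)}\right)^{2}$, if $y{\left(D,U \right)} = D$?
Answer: $\frac{192721}{1764} \approx 109.25$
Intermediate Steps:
$z = \frac{1}{7}$ ($z = 1 \cdot \frac{1}{7} = \frac{1}{7} \approx 0.14286$)
$R{\left(d \right)} = - \frac{d}{9} - \frac{d^{2}}{9}$ ($R{\left(d \right)} = - \frac{d + d d}{9} = - \frac{d + d^{2}}{9} = - \frac{d}{9} - \frac{d^{2}}{9}$)
$f{\left(J \right)} = \frac{4}{7} - J - \frac{1}{7 J}$ ($f{\left(J \right)} = \frac{4}{7} - \frac{J \frac{1}{\frac{1}{7}} + 1 \frac{1}{J}}{7} = \frac{4}{7} - \frac{J 7 + \frac{1}{J}}{7} = \frac{4}{7} - \frac{7 J + \frac{1}{J}}{7} = \frac{4}{7} - \frac{\frac{1}{J} + 7 J}{7} = \frac{4}{7} - \left(J + \frac{1}{7 J}\right) = \frac{4}{7} - J - \frac{1}{7 J}$)
$\left(f{\left(R{\left(-3 \right)} \right)} + y{\left(9,-8 \right)}\right)^{2} = \left(\left(\frac{4}{7} - \left(- \frac{1}{9}\right) \left(-3\right) \left(1 - 3\right) - \frac{1}{7 \left(\left(- \frac{1}{9}\right) \left(-3\right) \left(1 - 3\right)\right)}\right) + 9\right)^{2} = \left(\left(\frac{4}{7} - \left(- \frac{1}{9}\right) \left(-3\right) \left(-2\right) - \frac{1}{7 \left(\left(- \frac{1}{9}\right) \left(-3\right) \left(-2\right)\right)}\right) + 9\right)^{2} = \left(\left(\frac{4}{7} - - \frac{2}{3} - \frac{1}{7 \left(- \frac{2}{3}\right)}\right) + 9\right)^{2} = \left(\left(\frac{4}{7} + \frac{2}{3} - - \frac{3}{14}\right) + 9\right)^{2} = \left(\left(\frac{4}{7} + \frac{2}{3} + \frac{3}{14}\right) + 9\right)^{2} = \left(\frac{61}{42} + 9\right)^{2} = \left(\frac{439}{42}\right)^{2} = \frac{192721}{1764}$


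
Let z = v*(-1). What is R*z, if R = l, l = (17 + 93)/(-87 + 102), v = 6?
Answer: -44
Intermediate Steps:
z = -6 (z = 6*(-1) = -6)
l = 22/3 (l = 110/15 = 110*(1/15) = 22/3 ≈ 7.3333)
R = 22/3 ≈ 7.3333
R*z = (22/3)*(-6) = -44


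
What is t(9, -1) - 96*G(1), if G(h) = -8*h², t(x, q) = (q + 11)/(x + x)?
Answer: 6917/9 ≈ 768.56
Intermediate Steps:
t(x, q) = (11 + q)/(2*x) (t(x, q) = (11 + q)/((2*x)) = (11 + q)*(1/(2*x)) = (11 + q)/(2*x))
t(9, -1) - 96*G(1) = (½)*(11 - 1)/9 - (-768)*1² = (½)*(⅑)*10 - (-768) = 5/9 - 96*(-8) = 5/9 + 768 = 6917/9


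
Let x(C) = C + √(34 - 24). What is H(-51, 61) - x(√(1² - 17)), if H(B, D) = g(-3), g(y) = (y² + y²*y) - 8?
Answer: -26 - √10 - 4*I ≈ -29.162 - 4.0*I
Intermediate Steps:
g(y) = -8 + y² + y³ (g(y) = (y² + y³) - 8 = -8 + y² + y³)
H(B, D) = -26 (H(B, D) = -8 + (-3)² + (-3)³ = -8 + 9 - 27 = -26)
x(C) = C + √10
H(-51, 61) - x(√(1² - 17)) = -26 - (√(1² - 17) + √10) = -26 - (√(1 - 17) + √10) = -26 - (√(-16) + √10) = -26 - (4*I + √10) = -26 - (√10 + 4*I) = -26 + (-√10 - 4*I) = -26 - √10 - 4*I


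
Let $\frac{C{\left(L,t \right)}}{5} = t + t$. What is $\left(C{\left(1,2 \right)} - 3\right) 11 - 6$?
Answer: $181$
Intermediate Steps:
$C{\left(L,t \right)} = 10 t$ ($C{\left(L,t \right)} = 5 \left(t + t\right) = 5 \cdot 2 t = 10 t$)
$\left(C{\left(1,2 \right)} - 3\right) 11 - 6 = \left(10 \cdot 2 - 3\right) 11 - 6 = \left(20 - 3\right) 11 - 6 = 17 \cdot 11 - 6 = 187 - 6 = 181$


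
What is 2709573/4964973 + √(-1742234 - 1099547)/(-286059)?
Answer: 903191/1654991 - I*√2841781/286059 ≈ 0.54574 - 0.005893*I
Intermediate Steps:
2709573/4964973 + √(-1742234 - 1099547)/(-286059) = 2709573*(1/4964973) + √(-2841781)*(-1/286059) = 903191/1654991 + (I*√2841781)*(-1/286059) = 903191/1654991 - I*√2841781/286059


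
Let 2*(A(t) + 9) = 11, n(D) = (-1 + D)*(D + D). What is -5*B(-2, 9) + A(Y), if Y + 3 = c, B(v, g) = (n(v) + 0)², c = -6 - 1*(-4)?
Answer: -1447/2 ≈ -723.50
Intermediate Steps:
n(D) = 2*D*(-1 + D) (n(D) = (-1 + D)*(2*D) = 2*D*(-1 + D))
c = -2 (c = -6 + 4 = -2)
B(v, g) = 4*v²*(-1 + v)² (B(v, g) = (2*v*(-1 + v) + 0)² = (2*v*(-1 + v))² = 4*v²*(-1 + v)²)
Y = -5 (Y = -3 - 2 = -5)
A(t) = -7/2 (A(t) = -9 + (½)*11 = -9 + 11/2 = -7/2)
-5*B(-2, 9) + A(Y) = -20*(-2)²*(-1 - 2)² - 7/2 = -20*4*(-3)² - 7/2 = -20*4*9 - 7/2 = -5*144 - 7/2 = -720 - 7/2 = -1447/2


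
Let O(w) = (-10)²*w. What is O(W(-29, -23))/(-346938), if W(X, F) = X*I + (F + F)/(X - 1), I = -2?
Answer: -8930/520407 ≈ -0.017160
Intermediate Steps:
W(X, F) = -2*X + 2*F/(-1 + X) (W(X, F) = X*(-2) + (F + F)/(X - 1) = -2*X + (2*F)/(-1 + X) = -2*X + 2*F/(-1 + X))
O(w) = 100*w
O(W(-29, -23))/(-346938) = (100*(2*(-23 - 29 - 1*(-29)²)/(-1 - 29)))/(-346938) = (100*(2*(-23 - 29 - 1*841)/(-30)))*(-1/346938) = (100*(2*(-1/30)*(-23 - 29 - 841)))*(-1/346938) = (100*(2*(-1/30)*(-893)))*(-1/346938) = (100*(893/15))*(-1/346938) = (17860/3)*(-1/346938) = -8930/520407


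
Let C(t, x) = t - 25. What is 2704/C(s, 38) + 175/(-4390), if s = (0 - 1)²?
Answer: -296869/2634 ≈ -112.71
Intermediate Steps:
s = 1 (s = (-1)² = 1)
C(t, x) = -25 + t
2704/C(s, 38) + 175/(-4390) = 2704/(-25 + 1) + 175/(-4390) = 2704/(-24) + 175*(-1/4390) = 2704*(-1/24) - 35/878 = -338/3 - 35/878 = -296869/2634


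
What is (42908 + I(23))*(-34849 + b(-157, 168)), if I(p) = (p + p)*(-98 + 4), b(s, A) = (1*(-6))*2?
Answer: -1345076824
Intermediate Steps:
b(s, A) = -12 (b(s, A) = -6*2 = -12)
I(p) = -188*p (I(p) = (2*p)*(-94) = -188*p)
(42908 + I(23))*(-34849 + b(-157, 168)) = (42908 - 188*23)*(-34849 - 12) = (42908 - 4324)*(-34861) = 38584*(-34861) = -1345076824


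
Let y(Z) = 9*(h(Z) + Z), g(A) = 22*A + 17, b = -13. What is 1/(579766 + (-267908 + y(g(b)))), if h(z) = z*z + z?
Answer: 1/958265 ≈ 1.0436e-6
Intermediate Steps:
g(A) = 17 + 22*A
h(z) = z + z² (h(z) = z² + z = z + z²)
y(Z) = 9*Z + 9*Z*(1 + Z) (y(Z) = 9*(Z*(1 + Z) + Z) = 9*(Z + Z*(1 + Z)) = 9*Z + 9*Z*(1 + Z))
1/(579766 + (-267908 + y(g(b)))) = 1/(579766 + (-267908 + 9*(17 + 22*(-13))*(2 + (17 + 22*(-13))))) = 1/(579766 + (-267908 + 9*(17 - 286)*(2 + (17 - 286)))) = 1/(579766 + (-267908 + 9*(-269)*(2 - 269))) = 1/(579766 + (-267908 + 9*(-269)*(-267))) = 1/(579766 + (-267908 + 646407)) = 1/(579766 + 378499) = 1/958265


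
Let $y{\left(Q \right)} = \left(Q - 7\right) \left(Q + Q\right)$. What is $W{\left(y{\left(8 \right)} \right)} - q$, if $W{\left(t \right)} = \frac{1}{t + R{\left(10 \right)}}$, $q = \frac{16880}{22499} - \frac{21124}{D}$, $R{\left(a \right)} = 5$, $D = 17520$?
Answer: $\frac{115676091}{229939780} \approx 0.50307$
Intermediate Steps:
$y{\left(Q \right)} = 2 Q \left(-7 + Q\right)$ ($y{\left(Q \right)} = \left(-7 + Q\right) 2 Q = 2 Q \left(-7 + Q\right)$)
$q = - \frac{44882819}{98545620}$ ($q = \frac{16880}{22499} - \frac{21124}{17520} = 16880 \cdot \frac{1}{22499} - \frac{5281}{4380} = \frac{16880}{22499} - \frac{5281}{4380} = - \frac{44882819}{98545620} \approx -0.45545$)
$W{\left(t \right)} = \frac{1}{5 + t}$ ($W{\left(t \right)} = \frac{1}{t + 5} = \frac{1}{5 + t}$)
$W{\left(y{\left(8 \right)} \right)} - q = \frac{1}{5 + 2 \cdot 8 \left(-7 + 8\right)} - - \frac{44882819}{98545620} = \frac{1}{5 + 2 \cdot 8 \cdot 1} + \frac{44882819}{98545620} = \frac{1}{5 + 16} + \frac{44882819}{98545620} = \frac{1}{21} + \frac{44882819}{98545620} = \frac{115676091}{229939780}$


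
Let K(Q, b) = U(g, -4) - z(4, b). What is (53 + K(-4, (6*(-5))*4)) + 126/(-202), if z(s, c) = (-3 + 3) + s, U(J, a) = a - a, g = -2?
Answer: 4886/101 ≈ 48.376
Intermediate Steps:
U(J, a) = 0
z(s, c) = s (z(s, c) = 0 + s = s)
K(Q, b) = -4 (K(Q, b) = 0 - 1*4 = 0 - 4 = -4)
(53 + K(-4, (6*(-5))*4)) + 126/(-202) = (53 - 4) + 126/(-202) = 49 + 126*(-1/202) = 49 - 63/101 = 4886/101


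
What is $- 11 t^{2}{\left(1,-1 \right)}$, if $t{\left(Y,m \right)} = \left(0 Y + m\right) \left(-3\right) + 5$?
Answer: $-704$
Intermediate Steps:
$t{\left(Y,m \right)} = 5 - 3 m$ ($t{\left(Y,m \right)} = \left(0 + m\right) \left(-3\right) + 5 = m \left(-3\right) + 5 = - 3 m + 5 = 5 - 3 m$)
$- 11 t^{2}{\left(1,-1 \right)} = - 11 \left(5 - -3\right)^{2} = - 11 \left(5 + 3\right)^{2} = - 11 \cdot 8^{2} = \left(-11\right) 64 = -704$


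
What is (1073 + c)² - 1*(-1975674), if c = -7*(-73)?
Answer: 4484730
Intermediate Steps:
c = 511
(1073 + c)² - 1*(-1975674) = (1073 + 511)² - 1*(-1975674) = 1584² + 1975674 = 2509056 + 1975674 = 4484730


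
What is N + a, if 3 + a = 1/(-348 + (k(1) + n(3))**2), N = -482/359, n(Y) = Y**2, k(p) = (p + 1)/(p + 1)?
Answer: -386991/89032 ≈ -4.3466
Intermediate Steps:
k(p) = 1 (k(p) = (1 + p)/(1 + p) = 1)
N = -482/359 (N = -482*1/359 = -482/359 ≈ -1.3426)
a = -745/248 (a = -3 + 1/(-348 + (1 + 3**2)**2) = -3 + 1/(-348 + (1 + 9)**2) = -3 + 1/(-348 + 10**2) = -3 + 1/(-348 + 100) = -3 + 1/(-248) = -3 - 1/248 = -745/248 ≈ -3.0040)
N + a = -482/359 - 745/248 = -386991/89032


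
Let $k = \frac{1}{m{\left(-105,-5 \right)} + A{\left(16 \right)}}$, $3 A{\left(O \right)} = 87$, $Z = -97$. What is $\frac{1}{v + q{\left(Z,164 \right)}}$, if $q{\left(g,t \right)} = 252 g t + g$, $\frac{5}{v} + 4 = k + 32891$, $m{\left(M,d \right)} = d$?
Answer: $- \frac{789289}{3164190932737} \approx -2.4944 \cdot 10^{-7}$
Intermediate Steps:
$A{\left(O \right)} = 29$ ($A{\left(O \right)} = \frac{1}{3} \cdot 87 = 29$)
$k = \frac{1}{24}$ ($k = \frac{1}{-5 + 29} = \frac{1}{24} \approx 0.041667$)
$v = \frac{120}{789289}$ ($v = \frac{5}{-4 + \left(\frac{1}{24} + 32891\right)} = \frac{5}{-4 + \frac{789385}{24}} = \frac{5}{\frac{789289}{24}} = 5 \cdot \frac{24}{789289} = \frac{120}{789289} \approx 0.00015204$)
$q{\left(g,t \right)} = g + 252 g t$ ($q{\left(g,t \right)} = 252 g t + g = g + 252 g t$)
$\frac{1}{v + q{\left(Z,164 \right)}} = \frac{1}{\frac{120}{789289} - 97 \left(1 + 252 \cdot 164\right)} = \frac{1}{\frac{120}{789289} - 97 \left(1 + 41328\right)} = \frac{1}{\frac{120}{789289} - 4008913} = \frac{1}{- \frac{3164190932737}{789289}} = - \frac{789289}{3164190932737}$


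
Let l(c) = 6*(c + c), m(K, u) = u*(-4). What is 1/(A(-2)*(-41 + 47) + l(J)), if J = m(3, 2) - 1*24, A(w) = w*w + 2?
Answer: -1/348 ≈ -0.0028736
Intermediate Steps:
A(w) = 2 + w² (A(w) = w² + 2 = 2 + w²)
m(K, u) = -4*u
J = -32 (J = -4*2 - 1*24 = -8 - 24 = -32)
l(c) = 12*c (l(c) = 6*(2*c) = 12*c)
1/(A(-2)*(-41 + 47) + l(J)) = 1/((2 + (-2)²)*(-41 + 47) + 12*(-32)) = 1/((2 + 4)*6 - 384) = 1/(6*6 - 384) = 1/(36 - 384) = 1/(-348) = -1/348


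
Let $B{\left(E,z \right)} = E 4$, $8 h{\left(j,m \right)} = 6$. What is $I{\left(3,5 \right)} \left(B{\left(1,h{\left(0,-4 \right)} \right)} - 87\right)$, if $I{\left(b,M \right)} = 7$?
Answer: $-581$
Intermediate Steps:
$h{\left(j,m \right)} = \frac{3}{4}$ ($h{\left(j,m \right)} = \frac{1}{8} \cdot 6 = \frac{3}{4}$)
$B{\left(E,z \right)} = 4 E$
$I{\left(3,5 \right)} \left(B{\left(1,h{\left(0,-4 \right)} \right)} - 87\right) = 7 \left(4 \cdot 1 - 87\right) = 7 \left(4 - 87\right) = 7 \left(-83\right) = -581$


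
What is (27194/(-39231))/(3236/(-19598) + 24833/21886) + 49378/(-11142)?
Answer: -25987009849145273/5049297442198791 ≈ -5.1467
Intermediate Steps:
(27194/(-39231))/(3236/(-19598) + 24833/21886) + 49378/(-11142) = (27194*(-1/39231))/(3236*(-1/19598) + 24833*(1/21886)) + 49378*(-1/11142) = -27194/(39231*(-1618/9799 + 24833/21886)) - 24689/5571 = -27194/(39231*207927019/214460914) - 24689/5571 = -27194/39231*214460914/207927019 - 24689/5571 = -5832050095316/8157184882389 - 24689/5571 = -25987009849145273/5049297442198791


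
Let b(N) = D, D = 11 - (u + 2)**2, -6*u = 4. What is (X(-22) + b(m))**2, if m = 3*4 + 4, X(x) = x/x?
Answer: 8464/81 ≈ 104.49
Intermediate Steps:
X(x) = 1
u = -2/3 (u = -1/6*4 = -2/3 ≈ -0.66667)
m = 16 (m = 12 + 4 = 16)
D = 83/9 (D = 11 - (-2/3 + 2)**2 = 11 - (4/3)**2 = 11 - 1*16/9 = 11 - 16/9 = 83/9 ≈ 9.2222)
b(N) = 83/9
(X(-22) + b(m))**2 = (1 + 83/9)**2 = (92/9)**2 = 8464/81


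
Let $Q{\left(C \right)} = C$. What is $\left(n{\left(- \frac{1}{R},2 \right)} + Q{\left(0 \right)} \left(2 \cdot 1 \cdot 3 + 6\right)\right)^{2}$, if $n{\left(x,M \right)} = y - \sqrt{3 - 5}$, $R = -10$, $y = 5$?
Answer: $\left(5 - i \sqrt{2}\right)^{2} \approx 23.0 - 14.142 i$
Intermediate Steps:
$n{\left(x,M \right)} = 5 - i \sqrt{2}$ ($n{\left(x,M \right)} = 5 - \sqrt{3 - 5} = 5 - \sqrt{-2} = 5 - i \sqrt{2}$)
$\left(n{\left(- \frac{1}{R},2 \right)} + Q{\left(0 \right)} \left(2 \cdot 1 \cdot 3 + 6\right)\right)^{2} = \left(\left(5 - i \sqrt{2}\right) + 0 \left(2 \cdot 1 \cdot 3 + 6\right)\right)^{2} = \left(\left(5 - i \sqrt{2}\right) + 0 \left(2 \cdot 3 + 6\right)\right)^{2} = \left(\left(5 - i \sqrt{2}\right) + 0 \left(6 + 6\right)\right)^{2} = \left(\left(5 - i \sqrt{2}\right) + 0 \cdot 12\right)^{2} = \left(\left(5 - i \sqrt{2}\right) + 0\right)^{2} = \left(5 - i \sqrt{2}\right)^{2}$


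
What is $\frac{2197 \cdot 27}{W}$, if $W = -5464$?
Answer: $- \frac{59319}{5464} \approx -10.856$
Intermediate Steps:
$\frac{2197 \cdot 27}{W} = \frac{2197 \cdot 27}{-5464} = 59319 \left(- \frac{1}{5464}\right) = - \frac{59319}{5464}$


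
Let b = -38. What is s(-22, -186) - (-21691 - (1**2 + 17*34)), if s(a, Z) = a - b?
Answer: 22286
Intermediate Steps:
s(a, Z) = 38 + a (s(a, Z) = a - 1*(-38) = a + 38 = 38 + a)
s(-22, -186) - (-21691 - (1**2 + 17*34)) = (38 - 22) - (-21691 - (1**2 + 17*34)) = 16 - (-21691 - (1 + 578)) = 16 - (-21691 - 1*579) = 16 - (-21691 - 579) = 16 - 1*(-22270) = 16 + 22270 = 22286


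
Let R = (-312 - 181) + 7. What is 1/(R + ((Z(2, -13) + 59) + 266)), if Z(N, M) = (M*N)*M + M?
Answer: 1/164 ≈ 0.0060976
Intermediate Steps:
Z(N, M) = M + N*M² (Z(N, M) = N*M² + M = M + N*M²)
R = -486 (R = -493 + 7 = -486)
1/(R + ((Z(2, -13) + 59) + 266)) = 1/(-486 + ((-13*(1 - 13*2) + 59) + 266)) = 1/(-486 + ((-13*(1 - 26) + 59) + 266)) = 1/(-486 + ((-13*(-25) + 59) + 266)) = 1/(-486 + ((325 + 59) + 266)) = 1/(-486 + (384 + 266)) = 1/(-486 + 650) = 1/164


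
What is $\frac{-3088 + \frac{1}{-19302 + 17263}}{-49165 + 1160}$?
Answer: $\frac{6296433}{97882195} \approx 0.064327$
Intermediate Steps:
$\frac{-3088 + \frac{1}{-19302 + 17263}}{-49165 + 1160} = \frac{-3088 + \frac{1}{-2039}}{-48005} = \left(-3088 - \frac{1}{2039}\right) \left(- \frac{1}{48005}\right) = \left(- \frac{6296433}{2039}\right) \left(- \frac{1}{48005}\right) = \frac{6296433}{97882195}$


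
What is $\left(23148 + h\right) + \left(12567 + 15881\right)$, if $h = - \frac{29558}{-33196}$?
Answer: $\frac{856405187}{16598} \approx 51597.0$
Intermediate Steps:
$h = \frac{14779}{16598}$ ($h = \left(-29558\right) \left(- \frac{1}{33196}\right) = \frac{14779}{16598} \approx 0.89041$)
$\left(23148 + h\right) + \left(12567 + 15881\right) = \left(23148 + \frac{14779}{16598}\right) + \left(12567 + 15881\right) = \frac{384225283}{16598} + 28448 = \frac{856405187}{16598}$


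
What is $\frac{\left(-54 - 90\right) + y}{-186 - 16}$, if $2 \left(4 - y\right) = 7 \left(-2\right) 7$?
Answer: $\frac{91}{202} \approx 0.4505$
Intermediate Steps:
$y = 53$ ($y = 4 - \frac{7 \left(-2\right) 7}{2} = 4 - \frac{\left(-14\right) 7}{2} = 4 - -49 = 4 + 49 = 53$)
$\frac{\left(-54 - 90\right) + y}{-186 - 16} = \frac{\left(-54 - 90\right) + 53}{-186 - 16} = \frac{-144 + 53}{-202} = \left(-91\right) \left(- \frac{1}{202}\right) = \frac{91}{202}$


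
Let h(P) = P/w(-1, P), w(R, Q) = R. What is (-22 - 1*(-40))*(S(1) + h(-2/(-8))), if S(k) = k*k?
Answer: 27/2 ≈ 13.500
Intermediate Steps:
S(k) = k**2
h(P) = -P (h(P) = P/(-1) = P*(-1) = -P)
(-22 - 1*(-40))*(S(1) + h(-2/(-8))) = (-22 - 1*(-40))*(1**2 - (-2)/(-8)) = (-22 + 40)*(1 - (-2)*(-1)/8) = 18*(1 - 1*1/4) = 18*(1 - 1/4) = 18*(3/4) = 27/2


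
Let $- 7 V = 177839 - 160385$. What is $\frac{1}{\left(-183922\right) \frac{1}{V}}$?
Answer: $\frac{8727}{643727} \approx 0.013557$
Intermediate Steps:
$V = - \frac{17454}{7}$ ($V = - \frac{177839 - 160385}{7} = \left(- \frac{1}{7}\right) 17454 = - \frac{17454}{7} \approx -2493.4$)
$\frac{1}{\left(-183922\right) \frac{1}{V}} = \frac{1}{\left(-183922\right) \frac{1}{- \frac{17454}{7}}} = \frac{1}{\left(-183922\right) \left(- \frac{7}{17454}\right)} = \frac{1}{\frac{643727}{8727}} = \frac{8727}{643727}$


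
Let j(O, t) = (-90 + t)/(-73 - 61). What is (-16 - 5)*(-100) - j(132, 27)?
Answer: 281337/134 ≈ 2099.5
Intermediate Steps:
j(O, t) = 45/67 - t/134 (j(O, t) = (-90 + t)/(-134) = (-90 + t)*(-1/134) = 45/67 - t/134)
(-16 - 5)*(-100) - j(132, 27) = (-16 - 5)*(-100) - (45/67 - 1/134*27) = -21*(-100) - (45/67 - 27/134) = 2100 - 1*63/134 = 2100 - 63/134 = 281337/134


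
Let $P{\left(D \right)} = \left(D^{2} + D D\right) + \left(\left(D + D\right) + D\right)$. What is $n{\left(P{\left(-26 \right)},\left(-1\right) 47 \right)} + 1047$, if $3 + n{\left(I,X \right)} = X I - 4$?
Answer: $-58838$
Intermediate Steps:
$P{\left(D \right)} = 2 D^{2} + 3 D$ ($P{\left(D \right)} = \left(D^{2} + D^{2}\right) + \left(2 D + D\right) = 2 D^{2} + 3 D$)
$n{\left(I,X \right)} = -7 + I X$ ($n{\left(I,X \right)} = -3 + \left(X I - 4\right) = -3 + \left(I X - 4\right) = -3 + \left(-4 + I X\right) = -7 + I X$)
$n{\left(P{\left(-26 \right)},\left(-1\right) 47 \right)} + 1047 = \left(-7 + - 26 \left(3 + 2 \left(-26\right)\right) \left(\left(-1\right) 47\right)\right) + 1047 = \left(-7 + - 26 \left(3 - 52\right) \left(-47\right)\right) + 1047 = \left(-7 + \left(-26\right) \left(-49\right) \left(-47\right)\right) + 1047 = \left(-7 + 1274 \left(-47\right)\right) + 1047 = \left(-7 - 59878\right) + 1047 = -59885 + 1047 = -58838$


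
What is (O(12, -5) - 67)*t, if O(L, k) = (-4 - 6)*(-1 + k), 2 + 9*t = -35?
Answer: 259/9 ≈ 28.778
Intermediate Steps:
t = -37/9 (t = -2/9 + (1/9)*(-35) = -2/9 - 35/9 = -37/9 ≈ -4.1111)
O(L, k) = 10 - 10*k (O(L, k) = -10*(-1 + k) = 10 - 10*k)
(O(12, -5) - 67)*t = ((10 - 10*(-5)) - 67)*(-37/9) = ((10 + 50) - 67)*(-37/9) = (60 - 67)*(-37/9) = -7*(-37/9) = 259/9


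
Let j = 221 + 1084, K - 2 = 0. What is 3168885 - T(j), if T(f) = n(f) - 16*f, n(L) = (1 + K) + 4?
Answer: 3189758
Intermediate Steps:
K = 2 (K = 2 + 0 = 2)
j = 1305
n(L) = 7 (n(L) = (1 + 2) + 4 = 3 + 4 = 7)
T(f) = 7 - 16*f
3168885 - T(j) = 3168885 - (7 - 16*1305) = 3168885 - (7 - 20880) = 3168885 - 1*(-20873) = 3168885 + 20873 = 3189758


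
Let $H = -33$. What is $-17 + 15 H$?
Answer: $-512$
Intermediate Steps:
$-17 + 15 H = -17 + 15 \left(-33\right) = -17 - 495 = -512$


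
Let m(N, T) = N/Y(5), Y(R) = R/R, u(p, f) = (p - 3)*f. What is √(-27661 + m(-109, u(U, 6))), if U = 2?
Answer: I*√27770 ≈ 166.64*I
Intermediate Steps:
u(p, f) = f*(-3 + p) (u(p, f) = (-3 + p)*f = f*(-3 + p))
Y(R) = 1
m(N, T) = N (m(N, T) = N/1 = N*1 = N)
√(-27661 + m(-109, u(U, 6))) = √(-27661 - 109) = √(-27770) = I*√27770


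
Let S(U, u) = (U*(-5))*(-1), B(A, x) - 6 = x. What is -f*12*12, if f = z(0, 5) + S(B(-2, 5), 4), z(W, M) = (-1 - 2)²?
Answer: -9216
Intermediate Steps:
B(A, x) = 6 + x
z(W, M) = 9 (z(W, M) = (-3)² = 9)
S(U, u) = 5*U (S(U, u) = -5*U*(-1) = 5*U)
f = 64 (f = 9 + 5*(6 + 5) = 9 + 5*11 = 9 + 55 = 64)
-f*12*12 = -64*12*12 = -768*12 = -1*9216 = -9216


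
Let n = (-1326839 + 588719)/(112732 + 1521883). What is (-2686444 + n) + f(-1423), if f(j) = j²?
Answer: -216264615969/326923 ≈ -6.6152e+5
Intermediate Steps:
n = -147624/326923 (n = -738120/1634615 = -738120*1/1634615 = -147624/326923 ≈ -0.45156)
(-2686444 + n) + f(-1423) = (-2686444 - 147624/326923) + (-1423)² = -878260479436/326923 + 2024929 = -216264615969/326923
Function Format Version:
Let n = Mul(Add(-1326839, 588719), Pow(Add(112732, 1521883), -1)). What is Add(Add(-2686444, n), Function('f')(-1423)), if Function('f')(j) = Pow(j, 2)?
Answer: Rational(-216264615969, 326923) ≈ -6.6152e+5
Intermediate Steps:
n = Rational(-147624, 326923) (n = Mul(-738120, Pow(1634615, -1)) = Mul(-738120, Rational(1, 1634615)) = Rational(-147624, 326923) ≈ -0.45156)
Add(Add(-2686444, n), Function('f')(-1423)) = Add(Add(-2686444, Rational(-147624, 326923)), Pow(-1423, 2)) = Add(Rational(-878260479436, 326923), 2024929) = Rational(-216264615969, 326923)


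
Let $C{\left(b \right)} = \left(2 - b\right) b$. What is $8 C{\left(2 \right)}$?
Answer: $0$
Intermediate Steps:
$C{\left(b \right)} = b \left(2 - b\right)$
$8 C{\left(2 \right)} = 8 \cdot 2 \left(2 - 2\right) = 8 \cdot 2 \cdot 0 = 8 \cdot 0 = 0$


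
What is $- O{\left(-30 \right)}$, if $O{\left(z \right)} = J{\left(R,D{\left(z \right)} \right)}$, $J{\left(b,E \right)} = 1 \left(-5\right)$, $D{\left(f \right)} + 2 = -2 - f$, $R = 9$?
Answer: $5$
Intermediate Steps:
$D{\left(f \right)} = -4 - f$ ($D{\left(f \right)} = -2 - \left(2 + f\right) = -4 - f$)
$J{\left(b,E \right)} = -5$
$O{\left(z \right)} = -5$
$- O{\left(-30 \right)} = \left(-1\right) \left(-5\right) = 5$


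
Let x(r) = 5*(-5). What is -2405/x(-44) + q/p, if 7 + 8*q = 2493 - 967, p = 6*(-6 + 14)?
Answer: 192299/1920 ≈ 100.16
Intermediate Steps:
x(r) = -25
p = 48 (p = 6*8 = 48)
q = 1519/8 (q = -7/8 + (2493 - 967)/8 = -7/8 + (⅛)*1526 = -7/8 + 763/4 = 1519/8 ≈ 189.88)
-2405/x(-44) + q/p = -2405/(-25) + (1519/8)/48 = -2405*(-1/25) + (1519/8)*(1/48) = 481/5 + 1519/384 = 192299/1920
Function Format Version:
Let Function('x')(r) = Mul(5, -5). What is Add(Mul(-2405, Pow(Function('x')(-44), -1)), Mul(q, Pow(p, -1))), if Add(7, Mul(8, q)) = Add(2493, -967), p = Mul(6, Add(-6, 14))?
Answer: Rational(192299, 1920) ≈ 100.16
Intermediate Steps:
Function('x')(r) = -25
p = 48 (p = Mul(6, 8) = 48)
q = Rational(1519, 8) (q = Add(Rational(-7, 8), Mul(Rational(1, 8), Add(2493, -967))) = Add(Rational(-7, 8), Mul(Rational(1, 8), 1526)) = Add(Rational(-7, 8), Rational(763, 4)) = Rational(1519, 8) ≈ 189.88)
Add(Mul(-2405, Pow(Function('x')(-44), -1)), Mul(q, Pow(p, -1))) = Add(Mul(-2405, Pow(-25, -1)), Mul(Rational(1519, 8), Pow(48, -1))) = Add(Mul(-2405, Rational(-1, 25)), Mul(Rational(1519, 8), Rational(1, 48))) = Add(Rational(481, 5), Rational(1519, 384)) = Rational(192299, 1920)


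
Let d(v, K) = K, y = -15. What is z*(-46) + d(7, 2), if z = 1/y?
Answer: 76/15 ≈ 5.0667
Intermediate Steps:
z = -1/15 (z = 1/(-15) = -1/15 ≈ -0.066667)
z*(-46) + d(7, 2) = -1/15*(-46) + 2 = 46/15 + 2 = 76/15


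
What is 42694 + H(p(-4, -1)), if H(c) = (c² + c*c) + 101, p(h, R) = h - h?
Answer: 42795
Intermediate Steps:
p(h, R) = 0
H(c) = 101 + 2*c² (H(c) = (c² + c²) + 101 = 2*c² + 101 = 101 + 2*c²)
42694 + H(p(-4, -1)) = 42694 + (101 + 2*0²) = 42694 + (101 + 2*0) = 42694 + (101 + 0) = 42694 + 101 = 42795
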